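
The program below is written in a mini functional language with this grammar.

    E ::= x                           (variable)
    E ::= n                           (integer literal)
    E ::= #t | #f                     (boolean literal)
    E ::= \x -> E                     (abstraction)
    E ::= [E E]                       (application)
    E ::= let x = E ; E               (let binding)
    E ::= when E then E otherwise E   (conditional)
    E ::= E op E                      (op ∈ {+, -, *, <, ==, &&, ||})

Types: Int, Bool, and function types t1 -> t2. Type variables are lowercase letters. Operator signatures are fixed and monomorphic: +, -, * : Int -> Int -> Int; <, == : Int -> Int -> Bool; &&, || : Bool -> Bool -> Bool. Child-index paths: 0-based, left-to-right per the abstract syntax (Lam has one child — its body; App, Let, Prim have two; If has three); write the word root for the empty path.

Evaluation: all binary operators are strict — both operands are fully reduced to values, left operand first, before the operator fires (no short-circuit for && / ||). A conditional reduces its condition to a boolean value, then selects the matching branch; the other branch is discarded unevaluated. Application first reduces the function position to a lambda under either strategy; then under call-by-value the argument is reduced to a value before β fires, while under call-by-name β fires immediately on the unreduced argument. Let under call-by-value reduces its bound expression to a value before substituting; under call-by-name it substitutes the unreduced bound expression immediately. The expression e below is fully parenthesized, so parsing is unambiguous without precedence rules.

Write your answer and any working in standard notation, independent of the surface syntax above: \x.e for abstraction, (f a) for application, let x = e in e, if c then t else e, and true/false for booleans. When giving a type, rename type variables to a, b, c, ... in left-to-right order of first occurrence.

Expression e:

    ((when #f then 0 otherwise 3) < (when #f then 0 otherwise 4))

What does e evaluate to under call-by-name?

Answer: true

Trace:
step 0: ((if false then 0 else 3) < (if false then 0 else 4))
step 1: [if@0] (3 < (if false then 0 else 4))
step 2: [if@1] (3 < 4)
step 3: [delta@root] true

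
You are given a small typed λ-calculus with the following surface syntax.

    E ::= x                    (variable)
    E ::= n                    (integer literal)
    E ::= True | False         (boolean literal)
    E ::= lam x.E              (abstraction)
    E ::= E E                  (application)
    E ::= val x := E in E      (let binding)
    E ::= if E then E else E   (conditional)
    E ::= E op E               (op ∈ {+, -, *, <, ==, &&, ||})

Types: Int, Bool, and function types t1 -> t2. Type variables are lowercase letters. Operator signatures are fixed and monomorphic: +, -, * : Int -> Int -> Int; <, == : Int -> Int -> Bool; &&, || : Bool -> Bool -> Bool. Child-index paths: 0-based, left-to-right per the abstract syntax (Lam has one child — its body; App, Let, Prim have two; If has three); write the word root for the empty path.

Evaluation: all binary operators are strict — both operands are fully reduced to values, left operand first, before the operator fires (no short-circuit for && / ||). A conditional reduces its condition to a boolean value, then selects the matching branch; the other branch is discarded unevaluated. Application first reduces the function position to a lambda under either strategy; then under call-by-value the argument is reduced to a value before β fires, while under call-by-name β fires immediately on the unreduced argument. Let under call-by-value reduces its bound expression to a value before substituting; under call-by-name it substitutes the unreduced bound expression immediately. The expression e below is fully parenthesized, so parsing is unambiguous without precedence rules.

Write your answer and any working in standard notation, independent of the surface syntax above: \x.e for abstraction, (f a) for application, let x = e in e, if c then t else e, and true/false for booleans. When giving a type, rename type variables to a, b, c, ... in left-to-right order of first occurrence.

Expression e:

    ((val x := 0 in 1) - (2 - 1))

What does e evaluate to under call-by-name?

Trace:
step 0: ((let x = 0 in 1) - (2 - 1))
step 1: [let@0] (1 - (2 - 1))
step 2: [delta@1] (1 - 1)
step 3: [delta@root] 0

Answer: 0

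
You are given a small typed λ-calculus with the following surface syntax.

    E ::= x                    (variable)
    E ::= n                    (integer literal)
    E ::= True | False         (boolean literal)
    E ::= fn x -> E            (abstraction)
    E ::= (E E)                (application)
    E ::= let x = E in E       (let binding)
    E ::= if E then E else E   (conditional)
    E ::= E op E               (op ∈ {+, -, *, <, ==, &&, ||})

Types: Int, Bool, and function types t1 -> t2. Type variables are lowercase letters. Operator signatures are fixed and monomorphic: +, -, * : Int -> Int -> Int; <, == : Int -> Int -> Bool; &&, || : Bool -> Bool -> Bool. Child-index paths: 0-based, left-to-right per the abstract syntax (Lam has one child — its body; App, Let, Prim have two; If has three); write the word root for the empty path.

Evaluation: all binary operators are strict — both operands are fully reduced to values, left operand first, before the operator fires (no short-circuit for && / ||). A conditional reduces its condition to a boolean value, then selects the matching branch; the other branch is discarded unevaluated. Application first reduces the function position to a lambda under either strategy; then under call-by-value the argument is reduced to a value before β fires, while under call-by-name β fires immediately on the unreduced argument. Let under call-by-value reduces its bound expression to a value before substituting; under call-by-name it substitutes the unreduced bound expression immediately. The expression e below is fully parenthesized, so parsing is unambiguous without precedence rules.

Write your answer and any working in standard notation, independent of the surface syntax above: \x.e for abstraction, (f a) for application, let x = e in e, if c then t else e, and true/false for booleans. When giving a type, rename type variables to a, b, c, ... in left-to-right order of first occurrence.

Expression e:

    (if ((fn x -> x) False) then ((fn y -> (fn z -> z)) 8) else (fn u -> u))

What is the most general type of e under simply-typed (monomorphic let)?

Trace:
x : a
\x._ : a -> a
  unify a -> a ~ Bool -> b
  unify a ~ Bool
  unify Bool ~ b
_ _ : Bool
  unify Bool ~ Bool
z : d
\z._ : d -> d
\y._ : c -> d -> d
  unify c -> d -> d ~ Int -> e
  unify c ~ Int
  unify d -> d ~ e
_ _ : d -> d
u : f
\u._ : f -> f
  unify d -> d ~ f -> f
  unify d ~ f
  unify f ~ f

Answer: a -> a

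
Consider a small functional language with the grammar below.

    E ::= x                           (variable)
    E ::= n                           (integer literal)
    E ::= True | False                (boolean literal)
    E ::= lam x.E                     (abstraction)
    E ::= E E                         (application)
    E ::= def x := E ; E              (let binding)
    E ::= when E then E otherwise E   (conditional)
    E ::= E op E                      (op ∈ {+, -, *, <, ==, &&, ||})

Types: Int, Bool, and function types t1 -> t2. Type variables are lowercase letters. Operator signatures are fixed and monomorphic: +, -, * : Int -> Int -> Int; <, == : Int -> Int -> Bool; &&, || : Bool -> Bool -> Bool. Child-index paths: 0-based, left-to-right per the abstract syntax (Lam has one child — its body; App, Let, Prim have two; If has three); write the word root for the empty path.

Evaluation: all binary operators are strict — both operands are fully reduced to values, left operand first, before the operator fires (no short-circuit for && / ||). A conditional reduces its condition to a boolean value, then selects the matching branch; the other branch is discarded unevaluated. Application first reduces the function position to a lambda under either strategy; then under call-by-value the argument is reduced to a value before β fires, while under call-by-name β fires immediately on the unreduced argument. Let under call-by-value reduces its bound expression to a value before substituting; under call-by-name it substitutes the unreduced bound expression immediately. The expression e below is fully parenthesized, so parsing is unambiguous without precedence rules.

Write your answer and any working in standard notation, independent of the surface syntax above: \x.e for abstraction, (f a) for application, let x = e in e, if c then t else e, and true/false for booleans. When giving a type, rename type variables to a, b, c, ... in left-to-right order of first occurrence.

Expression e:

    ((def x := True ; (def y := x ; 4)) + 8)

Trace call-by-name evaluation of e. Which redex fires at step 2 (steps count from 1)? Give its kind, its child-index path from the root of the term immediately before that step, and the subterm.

Working:
step 0: ((let x = true in (let y = x in 4)) + 8)
step 1: [let@0] ((let y = true in 4) + 8)
step 2: [let@0] (4 + 8)

Answer: let at 0 : (let y = true in 4)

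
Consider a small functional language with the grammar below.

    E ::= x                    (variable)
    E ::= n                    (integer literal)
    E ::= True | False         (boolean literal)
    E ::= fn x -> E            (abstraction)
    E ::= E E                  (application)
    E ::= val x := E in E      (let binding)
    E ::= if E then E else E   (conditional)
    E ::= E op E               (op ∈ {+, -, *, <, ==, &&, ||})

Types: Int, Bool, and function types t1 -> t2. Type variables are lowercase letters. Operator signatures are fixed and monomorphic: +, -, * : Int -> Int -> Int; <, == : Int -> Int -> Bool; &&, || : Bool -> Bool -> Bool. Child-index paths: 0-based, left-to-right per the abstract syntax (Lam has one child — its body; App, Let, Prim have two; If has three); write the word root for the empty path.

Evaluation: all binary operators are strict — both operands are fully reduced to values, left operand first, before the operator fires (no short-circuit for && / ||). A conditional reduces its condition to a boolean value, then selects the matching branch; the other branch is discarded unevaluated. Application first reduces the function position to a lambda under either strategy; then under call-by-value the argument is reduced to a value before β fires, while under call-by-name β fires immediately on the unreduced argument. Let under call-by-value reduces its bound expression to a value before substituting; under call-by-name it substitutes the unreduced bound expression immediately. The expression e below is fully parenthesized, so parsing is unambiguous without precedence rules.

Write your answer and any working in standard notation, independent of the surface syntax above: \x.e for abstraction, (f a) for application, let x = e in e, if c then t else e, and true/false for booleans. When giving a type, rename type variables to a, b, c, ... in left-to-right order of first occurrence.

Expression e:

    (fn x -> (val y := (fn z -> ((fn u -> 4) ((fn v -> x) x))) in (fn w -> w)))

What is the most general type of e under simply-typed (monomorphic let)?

Derivation:
\u._ : c -> Int
x : a
\v._ : d -> a
x : a
  unify d -> a ~ a -> e
  unify d ~ a
  unify a ~ e
_ _ : e
  unify c -> Int ~ e -> f
  unify c ~ e
  unify Int ~ f
_ _ : Int
\z._ : b -> Int
let y : b -> Int
w : g
\w._ : g -> g
\x._ : e -> g -> g

Answer: a -> b -> b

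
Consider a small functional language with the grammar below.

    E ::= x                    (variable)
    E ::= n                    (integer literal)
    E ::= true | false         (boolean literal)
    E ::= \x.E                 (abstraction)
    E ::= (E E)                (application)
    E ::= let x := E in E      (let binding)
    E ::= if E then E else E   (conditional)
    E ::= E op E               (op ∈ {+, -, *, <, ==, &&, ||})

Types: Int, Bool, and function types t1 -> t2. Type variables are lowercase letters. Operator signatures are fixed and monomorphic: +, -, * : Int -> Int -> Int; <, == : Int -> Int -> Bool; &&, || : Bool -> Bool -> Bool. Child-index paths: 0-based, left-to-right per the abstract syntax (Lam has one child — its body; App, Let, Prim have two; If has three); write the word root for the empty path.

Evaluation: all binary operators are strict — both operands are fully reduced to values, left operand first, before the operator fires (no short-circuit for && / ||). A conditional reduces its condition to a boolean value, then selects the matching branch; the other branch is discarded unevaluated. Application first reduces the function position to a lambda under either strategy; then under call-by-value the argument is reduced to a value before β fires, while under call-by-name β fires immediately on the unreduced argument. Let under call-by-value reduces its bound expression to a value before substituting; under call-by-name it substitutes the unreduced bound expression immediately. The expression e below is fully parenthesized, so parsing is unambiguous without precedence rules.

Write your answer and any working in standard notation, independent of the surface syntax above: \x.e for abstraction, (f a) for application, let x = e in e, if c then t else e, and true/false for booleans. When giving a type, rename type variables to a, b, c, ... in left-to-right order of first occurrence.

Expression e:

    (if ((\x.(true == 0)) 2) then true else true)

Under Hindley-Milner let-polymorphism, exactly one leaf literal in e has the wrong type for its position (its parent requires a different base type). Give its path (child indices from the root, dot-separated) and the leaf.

Derivation:
  unify Bool ~ Int
  FAIL: mismatch Bool ~ Int

Answer: 0.0.0.0 : true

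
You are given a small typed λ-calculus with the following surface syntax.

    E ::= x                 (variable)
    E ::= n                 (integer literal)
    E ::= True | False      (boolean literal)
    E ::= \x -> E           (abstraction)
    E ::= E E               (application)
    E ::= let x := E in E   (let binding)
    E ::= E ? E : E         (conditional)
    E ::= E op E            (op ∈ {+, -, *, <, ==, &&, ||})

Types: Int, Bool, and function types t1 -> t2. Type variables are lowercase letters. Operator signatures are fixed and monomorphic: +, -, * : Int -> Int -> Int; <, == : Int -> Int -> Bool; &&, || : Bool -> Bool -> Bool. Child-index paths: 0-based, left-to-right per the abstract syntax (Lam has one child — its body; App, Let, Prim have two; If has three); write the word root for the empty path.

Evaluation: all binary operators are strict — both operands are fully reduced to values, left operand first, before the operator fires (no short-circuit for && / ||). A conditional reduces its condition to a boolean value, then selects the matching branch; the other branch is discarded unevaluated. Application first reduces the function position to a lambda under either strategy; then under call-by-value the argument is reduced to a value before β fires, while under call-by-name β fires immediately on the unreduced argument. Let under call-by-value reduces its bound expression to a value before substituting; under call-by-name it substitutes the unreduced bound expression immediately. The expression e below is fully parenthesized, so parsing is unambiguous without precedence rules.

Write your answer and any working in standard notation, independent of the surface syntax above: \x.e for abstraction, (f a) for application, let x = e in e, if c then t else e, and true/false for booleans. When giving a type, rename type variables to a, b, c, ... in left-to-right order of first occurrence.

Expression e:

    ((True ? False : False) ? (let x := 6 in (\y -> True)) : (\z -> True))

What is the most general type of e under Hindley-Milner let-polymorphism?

Trace:
  unify Bool ~ Bool
  unify Bool ~ Bool
  unify Bool ~ Bool
let x : Int
\y._ : a -> Bool
\z._ : b -> Bool
  unify a -> Bool ~ b -> Bool
  unify a ~ b
  unify Bool ~ Bool

Answer: a -> Bool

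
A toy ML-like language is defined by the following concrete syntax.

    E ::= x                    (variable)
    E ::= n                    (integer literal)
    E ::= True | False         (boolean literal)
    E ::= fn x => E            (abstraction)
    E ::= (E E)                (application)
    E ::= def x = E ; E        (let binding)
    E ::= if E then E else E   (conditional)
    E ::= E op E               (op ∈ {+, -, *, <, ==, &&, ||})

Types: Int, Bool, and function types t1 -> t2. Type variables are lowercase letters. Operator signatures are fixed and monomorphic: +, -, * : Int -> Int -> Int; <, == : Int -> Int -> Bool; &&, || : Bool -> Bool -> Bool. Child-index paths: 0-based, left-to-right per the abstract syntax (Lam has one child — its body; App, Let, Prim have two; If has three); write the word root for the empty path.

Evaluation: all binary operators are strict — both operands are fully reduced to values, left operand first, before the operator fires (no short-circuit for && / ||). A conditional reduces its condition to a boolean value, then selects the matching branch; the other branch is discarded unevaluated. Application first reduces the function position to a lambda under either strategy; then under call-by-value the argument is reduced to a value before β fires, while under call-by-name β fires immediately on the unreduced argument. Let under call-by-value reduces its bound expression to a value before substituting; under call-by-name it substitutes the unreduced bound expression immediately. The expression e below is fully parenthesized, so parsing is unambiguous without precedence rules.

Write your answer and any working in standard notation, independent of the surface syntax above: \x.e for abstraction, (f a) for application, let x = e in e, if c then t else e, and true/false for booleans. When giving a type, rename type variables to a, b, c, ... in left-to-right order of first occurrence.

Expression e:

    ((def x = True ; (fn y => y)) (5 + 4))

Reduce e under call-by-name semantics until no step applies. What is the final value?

Answer: 9

Trace:
step 0: ((let x = true in (\y.y)) (5 + 4))
step 1: [let@0] ((\y.y) (5 + 4))
step 2: [beta@root] (5 + 4)
step 3: [delta@root] 9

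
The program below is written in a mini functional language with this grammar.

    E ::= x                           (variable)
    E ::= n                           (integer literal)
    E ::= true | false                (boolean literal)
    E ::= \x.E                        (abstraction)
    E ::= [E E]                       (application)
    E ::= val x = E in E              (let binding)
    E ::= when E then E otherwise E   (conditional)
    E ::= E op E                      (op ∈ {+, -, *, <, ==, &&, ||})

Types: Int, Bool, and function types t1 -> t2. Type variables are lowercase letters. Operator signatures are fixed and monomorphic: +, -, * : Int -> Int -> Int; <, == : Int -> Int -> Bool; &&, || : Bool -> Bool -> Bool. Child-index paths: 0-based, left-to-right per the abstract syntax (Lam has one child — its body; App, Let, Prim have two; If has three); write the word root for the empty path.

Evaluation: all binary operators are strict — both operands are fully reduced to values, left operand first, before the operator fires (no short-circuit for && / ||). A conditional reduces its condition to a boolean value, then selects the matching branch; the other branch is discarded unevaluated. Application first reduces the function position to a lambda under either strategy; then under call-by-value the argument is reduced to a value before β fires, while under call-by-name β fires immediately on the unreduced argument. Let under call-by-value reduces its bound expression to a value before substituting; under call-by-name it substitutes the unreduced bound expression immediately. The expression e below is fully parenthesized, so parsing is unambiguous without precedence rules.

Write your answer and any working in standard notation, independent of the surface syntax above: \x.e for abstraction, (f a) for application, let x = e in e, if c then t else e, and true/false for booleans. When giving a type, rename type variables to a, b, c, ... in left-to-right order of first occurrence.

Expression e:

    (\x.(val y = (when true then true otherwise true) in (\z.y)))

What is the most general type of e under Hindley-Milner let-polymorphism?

Answer: a -> b -> Bool

Working:
  unify Bool ~ Bool
  unify Bool ~ Bool
let y : Bool
y : Bool
\z._ : b -> Bool
\x._ : a -> b -> Bool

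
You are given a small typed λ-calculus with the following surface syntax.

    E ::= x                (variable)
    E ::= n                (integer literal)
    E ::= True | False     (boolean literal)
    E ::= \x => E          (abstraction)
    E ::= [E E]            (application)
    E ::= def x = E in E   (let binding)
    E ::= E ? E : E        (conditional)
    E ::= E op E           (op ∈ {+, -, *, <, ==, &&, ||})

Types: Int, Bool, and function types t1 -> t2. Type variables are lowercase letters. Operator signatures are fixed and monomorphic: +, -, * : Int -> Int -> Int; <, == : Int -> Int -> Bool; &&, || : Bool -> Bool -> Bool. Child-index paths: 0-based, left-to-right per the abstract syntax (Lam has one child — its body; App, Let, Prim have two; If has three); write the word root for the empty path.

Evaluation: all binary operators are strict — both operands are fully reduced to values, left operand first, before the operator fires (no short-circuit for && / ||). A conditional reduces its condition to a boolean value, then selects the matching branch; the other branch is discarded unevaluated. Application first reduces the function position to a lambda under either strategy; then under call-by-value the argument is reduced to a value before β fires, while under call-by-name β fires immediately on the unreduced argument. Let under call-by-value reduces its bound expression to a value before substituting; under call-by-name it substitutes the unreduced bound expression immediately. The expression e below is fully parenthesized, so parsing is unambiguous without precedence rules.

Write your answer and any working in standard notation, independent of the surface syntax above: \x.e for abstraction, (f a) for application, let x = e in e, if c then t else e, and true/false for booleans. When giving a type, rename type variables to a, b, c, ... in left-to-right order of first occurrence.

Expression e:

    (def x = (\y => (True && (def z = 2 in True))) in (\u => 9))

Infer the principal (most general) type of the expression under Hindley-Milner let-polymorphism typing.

Working:
  unify Bool ~ Bool
let z : Int
  unify Bool ~ Bool
\y._ : a -> Bool
let x : forall. a -> Bool
\u._ : b -> Int

Answer: a -> Int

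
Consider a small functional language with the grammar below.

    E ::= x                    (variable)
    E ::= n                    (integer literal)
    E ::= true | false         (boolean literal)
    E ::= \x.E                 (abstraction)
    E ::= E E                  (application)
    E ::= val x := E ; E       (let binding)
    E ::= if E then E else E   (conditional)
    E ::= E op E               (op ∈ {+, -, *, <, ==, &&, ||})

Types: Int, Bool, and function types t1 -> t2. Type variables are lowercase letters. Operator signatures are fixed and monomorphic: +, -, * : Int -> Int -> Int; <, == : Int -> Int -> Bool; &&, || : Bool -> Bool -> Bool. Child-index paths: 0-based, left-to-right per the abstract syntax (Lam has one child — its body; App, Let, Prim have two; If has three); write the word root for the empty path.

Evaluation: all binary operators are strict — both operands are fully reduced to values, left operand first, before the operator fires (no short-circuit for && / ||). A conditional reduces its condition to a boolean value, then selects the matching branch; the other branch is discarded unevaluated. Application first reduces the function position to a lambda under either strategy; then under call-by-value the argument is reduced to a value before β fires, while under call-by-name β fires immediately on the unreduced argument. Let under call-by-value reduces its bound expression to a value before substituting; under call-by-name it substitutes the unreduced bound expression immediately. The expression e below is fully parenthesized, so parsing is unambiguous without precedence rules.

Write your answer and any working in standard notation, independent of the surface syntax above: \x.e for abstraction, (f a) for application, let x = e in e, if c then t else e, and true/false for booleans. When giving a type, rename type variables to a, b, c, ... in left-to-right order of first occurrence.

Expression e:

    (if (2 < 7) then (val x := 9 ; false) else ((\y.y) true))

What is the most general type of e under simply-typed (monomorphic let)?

Answer: Bool

Working:
  unify Int ~ Int
  unify Int ~ Int
  unify Bool ~ Bool
let x : Int
y : a
\y._ : a -> a
  unify a -> a ~ Bool -> b
  unify a ~ Bool
  unify Bool ~ b
_ _ : Bool
  unify Bool ~ Bool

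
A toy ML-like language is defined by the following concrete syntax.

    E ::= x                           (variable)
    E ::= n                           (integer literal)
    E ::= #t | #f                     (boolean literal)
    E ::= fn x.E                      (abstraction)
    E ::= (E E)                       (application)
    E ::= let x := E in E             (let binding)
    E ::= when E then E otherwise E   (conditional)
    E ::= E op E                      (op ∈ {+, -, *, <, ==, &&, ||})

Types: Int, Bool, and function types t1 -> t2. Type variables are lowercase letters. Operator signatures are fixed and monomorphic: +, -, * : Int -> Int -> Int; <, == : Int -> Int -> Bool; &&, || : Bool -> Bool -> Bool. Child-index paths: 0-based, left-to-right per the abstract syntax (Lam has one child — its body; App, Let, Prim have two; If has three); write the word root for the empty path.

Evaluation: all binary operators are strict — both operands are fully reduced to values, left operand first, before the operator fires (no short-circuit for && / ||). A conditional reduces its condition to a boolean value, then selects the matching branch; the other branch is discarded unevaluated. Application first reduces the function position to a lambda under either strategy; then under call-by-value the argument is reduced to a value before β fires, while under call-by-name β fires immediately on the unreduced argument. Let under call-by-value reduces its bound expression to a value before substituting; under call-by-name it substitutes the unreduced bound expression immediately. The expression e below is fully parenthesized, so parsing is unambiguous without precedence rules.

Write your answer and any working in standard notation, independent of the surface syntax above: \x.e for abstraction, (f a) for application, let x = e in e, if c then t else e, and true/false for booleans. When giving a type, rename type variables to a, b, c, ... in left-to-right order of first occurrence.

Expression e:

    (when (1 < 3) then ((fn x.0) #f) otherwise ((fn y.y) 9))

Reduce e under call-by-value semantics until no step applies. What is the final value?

Answer: 0

Trace:
step 0: (if (1 < 3) then ((\x.0) false) else ((\y.y) 9))
step 1: [delta@0] (if true then ((\x.0) false) else ((\y.y) 9))
step 2: [if@root] ((\x.0) false)
step 3: [beta@root] 0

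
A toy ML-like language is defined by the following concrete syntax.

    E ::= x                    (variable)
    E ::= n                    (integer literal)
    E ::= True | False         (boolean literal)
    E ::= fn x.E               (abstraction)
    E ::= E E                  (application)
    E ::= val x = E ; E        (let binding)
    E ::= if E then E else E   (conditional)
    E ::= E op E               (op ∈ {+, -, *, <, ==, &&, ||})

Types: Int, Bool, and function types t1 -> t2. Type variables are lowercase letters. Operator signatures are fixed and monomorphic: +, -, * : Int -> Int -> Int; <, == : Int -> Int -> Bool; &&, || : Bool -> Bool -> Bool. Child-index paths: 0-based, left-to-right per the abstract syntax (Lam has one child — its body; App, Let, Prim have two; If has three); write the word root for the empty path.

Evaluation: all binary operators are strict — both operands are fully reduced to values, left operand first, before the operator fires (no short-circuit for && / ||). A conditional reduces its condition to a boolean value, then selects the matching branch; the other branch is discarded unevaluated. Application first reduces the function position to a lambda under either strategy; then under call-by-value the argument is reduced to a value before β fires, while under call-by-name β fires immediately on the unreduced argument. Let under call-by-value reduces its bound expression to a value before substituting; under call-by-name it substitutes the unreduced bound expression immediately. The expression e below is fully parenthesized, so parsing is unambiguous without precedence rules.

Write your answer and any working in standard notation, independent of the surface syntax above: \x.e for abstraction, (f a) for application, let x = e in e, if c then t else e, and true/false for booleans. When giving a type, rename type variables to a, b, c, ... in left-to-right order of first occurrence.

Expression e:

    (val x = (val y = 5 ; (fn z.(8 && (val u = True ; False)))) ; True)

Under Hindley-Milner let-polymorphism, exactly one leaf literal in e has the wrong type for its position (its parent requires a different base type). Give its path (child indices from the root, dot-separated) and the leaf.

Derivation:
let y : Int
  unify Int ~ Bool
  FAIL: mismatch Int ~ Bool

Answer: 0.1.0.0 : 8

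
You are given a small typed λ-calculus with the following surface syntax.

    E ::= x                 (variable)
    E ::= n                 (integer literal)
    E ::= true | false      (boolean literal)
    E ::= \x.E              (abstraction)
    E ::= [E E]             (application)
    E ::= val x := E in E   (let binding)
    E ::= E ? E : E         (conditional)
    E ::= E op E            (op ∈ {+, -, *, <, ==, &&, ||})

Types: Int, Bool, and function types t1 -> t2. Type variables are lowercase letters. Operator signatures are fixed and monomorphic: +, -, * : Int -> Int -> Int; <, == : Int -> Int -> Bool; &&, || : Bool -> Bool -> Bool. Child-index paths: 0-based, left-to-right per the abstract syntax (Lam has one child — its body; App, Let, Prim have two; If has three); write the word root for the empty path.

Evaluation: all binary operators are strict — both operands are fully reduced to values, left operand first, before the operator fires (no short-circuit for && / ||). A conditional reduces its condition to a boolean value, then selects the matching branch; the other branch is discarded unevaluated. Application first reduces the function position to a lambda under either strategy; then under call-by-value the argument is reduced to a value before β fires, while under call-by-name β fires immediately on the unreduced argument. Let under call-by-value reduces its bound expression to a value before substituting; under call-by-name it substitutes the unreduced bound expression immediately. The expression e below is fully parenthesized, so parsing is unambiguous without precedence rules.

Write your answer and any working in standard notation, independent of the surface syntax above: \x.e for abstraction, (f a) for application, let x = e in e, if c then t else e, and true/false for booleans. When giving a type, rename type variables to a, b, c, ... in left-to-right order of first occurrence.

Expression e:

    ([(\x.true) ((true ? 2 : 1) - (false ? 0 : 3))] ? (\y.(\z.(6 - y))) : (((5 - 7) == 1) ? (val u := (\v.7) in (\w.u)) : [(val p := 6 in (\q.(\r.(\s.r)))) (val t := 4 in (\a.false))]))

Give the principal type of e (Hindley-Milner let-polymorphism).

Working:
\x._ : a -> Bool
  unify Bool ~ Bool
  unify Int ~ Int
  unify Int ~ Int
  unify Bool ~ Bool
  unify Int ~ Int
  unify Int ~ Int
  unify a -> Bool ~ Int -> b
  unify a ~ Int
  unify Bool ~ b
_ _ : Bool
  unify Bool ~ Bool
  unify Int ~ Int
y : c
  unify c ~ Int
\z._ : d -> Int
\y._ : Int -> d -> Int
  unify Int ~ Int
  unify Int ~ Int
  unify Int ~ Int
  unify Int ~ Int
  unify Bool ~ Bool
\v._ : e -> Int
let u : forall. e -> Int
u : g -> Int
\w._ : f -> g -> Int
let p : Int
r : i
\s._ : j -> i
\r._ : i -> j -> i
\q._ : h -> i -> j -> i
let t : Int
\a._ : k -> Bool
  unify h -> i -> j -> i ~ (k -> Bool) -> l
  unify h ~ k -> Bool
  unify i -> j -> i ~ l
_ _ : i -> j -> i
  unify f -> g -> Int ~ i -> j -> i
  unify f ~ i
  unify g -> Int ~ j -> i
  unify g ~ j
  unify Int ~ i
  unify Int -> d -> Int ~ Int -> j -> Int
  unify Int ~ Int
  unify d -> Int ~ j -> Int
  unify d ~ j
  unify Int ~ Int

Answer: Int -> a -> Int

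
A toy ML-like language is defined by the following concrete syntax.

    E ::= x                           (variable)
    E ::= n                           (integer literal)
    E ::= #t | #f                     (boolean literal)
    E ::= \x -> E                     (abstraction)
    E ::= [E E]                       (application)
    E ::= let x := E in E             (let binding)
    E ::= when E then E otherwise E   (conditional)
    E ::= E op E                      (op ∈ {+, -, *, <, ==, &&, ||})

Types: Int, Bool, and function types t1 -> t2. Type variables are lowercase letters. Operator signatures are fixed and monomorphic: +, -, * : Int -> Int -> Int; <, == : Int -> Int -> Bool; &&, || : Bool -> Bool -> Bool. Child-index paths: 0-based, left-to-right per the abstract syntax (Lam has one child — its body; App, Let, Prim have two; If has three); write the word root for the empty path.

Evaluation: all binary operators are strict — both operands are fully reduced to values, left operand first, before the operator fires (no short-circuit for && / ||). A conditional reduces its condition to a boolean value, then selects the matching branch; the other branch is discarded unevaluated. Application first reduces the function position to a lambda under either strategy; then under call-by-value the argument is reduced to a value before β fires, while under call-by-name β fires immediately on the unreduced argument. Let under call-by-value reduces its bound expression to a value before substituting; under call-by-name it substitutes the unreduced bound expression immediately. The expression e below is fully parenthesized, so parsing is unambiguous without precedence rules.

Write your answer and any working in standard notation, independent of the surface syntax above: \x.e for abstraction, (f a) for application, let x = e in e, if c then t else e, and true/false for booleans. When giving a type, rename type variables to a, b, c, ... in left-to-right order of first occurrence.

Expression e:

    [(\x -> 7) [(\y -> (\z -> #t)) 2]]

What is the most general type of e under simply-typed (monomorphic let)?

Derivation:
\x._ : a -> Int
\z._ : c -> Bool
\y._ : b -> c -> Bool
  unify b -> c -> Bool ~ Int -> d
  unify b ~ Int
  unify c -> Bool ~ d
_ _ : c -> Bool
  unify a -> Int ~ (c -> Bool) -> e
  unify a ~ c -> Bool
  unify Int ~ e
_ _ : Int

Answer: Int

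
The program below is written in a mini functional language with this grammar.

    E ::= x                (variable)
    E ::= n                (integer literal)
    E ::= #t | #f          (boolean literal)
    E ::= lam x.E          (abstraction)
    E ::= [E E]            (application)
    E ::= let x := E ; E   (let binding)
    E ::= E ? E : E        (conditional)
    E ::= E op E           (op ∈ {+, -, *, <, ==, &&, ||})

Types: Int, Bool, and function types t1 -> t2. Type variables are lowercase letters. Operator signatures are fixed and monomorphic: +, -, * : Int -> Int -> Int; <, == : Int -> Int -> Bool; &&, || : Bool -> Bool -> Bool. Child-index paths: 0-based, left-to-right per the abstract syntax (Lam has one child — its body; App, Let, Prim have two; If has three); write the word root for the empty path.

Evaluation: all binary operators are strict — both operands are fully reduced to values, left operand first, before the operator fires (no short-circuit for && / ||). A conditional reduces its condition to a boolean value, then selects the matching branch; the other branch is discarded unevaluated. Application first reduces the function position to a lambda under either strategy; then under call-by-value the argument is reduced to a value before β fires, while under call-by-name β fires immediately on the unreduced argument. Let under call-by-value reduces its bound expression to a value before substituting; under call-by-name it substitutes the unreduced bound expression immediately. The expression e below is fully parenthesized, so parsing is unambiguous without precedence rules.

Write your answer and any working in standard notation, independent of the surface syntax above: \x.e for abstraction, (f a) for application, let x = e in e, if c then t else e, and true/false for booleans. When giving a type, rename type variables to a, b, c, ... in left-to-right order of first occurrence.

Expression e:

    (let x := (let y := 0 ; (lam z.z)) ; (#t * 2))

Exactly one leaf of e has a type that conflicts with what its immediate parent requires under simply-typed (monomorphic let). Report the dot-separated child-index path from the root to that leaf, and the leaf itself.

Derivation:
let y : Int
z : a
\z._ : a -> a
let x : a -> a
  unify Bool ~ Int
  FAIL: mismatch Bool ~ Int

Answer: 1.0 : true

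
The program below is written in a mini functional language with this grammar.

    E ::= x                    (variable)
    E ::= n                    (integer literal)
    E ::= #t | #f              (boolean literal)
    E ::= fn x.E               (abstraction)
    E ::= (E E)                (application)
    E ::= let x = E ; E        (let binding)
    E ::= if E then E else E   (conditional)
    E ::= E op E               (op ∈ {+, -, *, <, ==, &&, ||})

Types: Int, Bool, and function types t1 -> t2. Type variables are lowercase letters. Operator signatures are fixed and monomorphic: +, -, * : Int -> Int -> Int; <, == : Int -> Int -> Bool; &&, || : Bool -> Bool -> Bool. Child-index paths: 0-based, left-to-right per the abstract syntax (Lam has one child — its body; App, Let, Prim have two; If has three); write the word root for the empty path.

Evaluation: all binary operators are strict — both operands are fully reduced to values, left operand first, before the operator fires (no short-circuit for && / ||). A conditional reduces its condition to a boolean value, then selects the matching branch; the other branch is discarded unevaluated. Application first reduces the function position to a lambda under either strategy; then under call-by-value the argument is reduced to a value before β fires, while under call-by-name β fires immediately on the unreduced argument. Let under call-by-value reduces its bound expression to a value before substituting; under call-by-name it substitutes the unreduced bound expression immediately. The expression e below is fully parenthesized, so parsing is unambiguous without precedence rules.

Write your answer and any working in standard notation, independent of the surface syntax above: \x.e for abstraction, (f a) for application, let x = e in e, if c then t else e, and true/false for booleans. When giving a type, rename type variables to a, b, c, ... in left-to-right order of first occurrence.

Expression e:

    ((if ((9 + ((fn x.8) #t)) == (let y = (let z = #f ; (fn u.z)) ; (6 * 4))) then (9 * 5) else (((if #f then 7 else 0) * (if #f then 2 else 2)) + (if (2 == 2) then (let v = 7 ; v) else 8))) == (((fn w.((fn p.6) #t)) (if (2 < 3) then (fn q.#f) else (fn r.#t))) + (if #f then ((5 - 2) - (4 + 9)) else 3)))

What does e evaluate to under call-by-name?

Trace:
step 0: ((if ((9 + ((\x.8) true)) == (let y = (let z = false in (\u.z)) in (6 * 4))) then (9 * 5) else (((if false then 7 else 0) * (if false then 2 else 2)) + (if (2 == 2) then (let v = 7 in v) else 8))) == (((\w.((\p.6) true)) (if (2 < 3) then (\q.false) else (\r.true))) + (if false then ((5 - 2) - (4 + 9)) else 3)))
step 1: [beta@0.0.0.1] ((if ((9 + 8) == (let y = (let z = false in (\u.z)) in (6 * 4))) then (9 * 5) else (((if false then 7 else 0) * (if false then 2 else 2)) + (if (2 == 2) then (let v = 7 in v) else 8))) == (((\w.((\p.6) true)) (if (2 < 3) then (\q.false) else (\r.true))) + (if false then ((5 - 2) - (4 + 9)) else 3)))
step 2: [delta@0.0.0] ((if (17 == (let y = (let z = false in (\u.z)) in (6 * 4))) then (9 * 5) else (((if false then 7 else 0) * (if false then 2 else 2)) + (if (2 == 2) then (let v = 7 in v) else 8))) == (((\w.((\p.6) true)) (if (2 < 3) then (\q.false) else (\r.true))) + (if false then ((5 - 2) - (4 + 9)) else 3)))
step 3: [let@0.0.1] ((if (17 == (6 * 4)) then (9 * 5) else (((if false then 7 else 0) * (if false then 2 else 2)) + (if (2 == 2) then (let v = 7 in v) else 8))) == (((\w.((\p.6) true)) (if (2 < 3) then (\q.false) else (\r.true))) + (if false then ((5 - 2) - (4 + 9)) else 3)))
step 4: [delta@0.0.1] ((if (17 == 24) then (9 * 5) else (((if false then 7 else 0) * (if false then 2 else 2)) + (if (2 == 2) then (let v = 7 in v) else 8))) == (((\w.((\p.6) true)) (if (2 < 3) then (\q.false) else (\r.true))) + (if false then ((5 - 2) - (4 + 9)) else 3)))
step 5: [delta@0.0] ((if false then (9 * 5) else (((if false then 7 else 0) * (if false then 2 else 2)) + (if (2 == 2) then (let v = 7 in v) else 8))) == (((\w.((\p.6) true)) (if (2 < 3) then (\q.false) else (\r.true))) + (if false then ((5 - 2) - (4 + 9)) else 3)))
step 6: [if@0] ((((if false then 7 else 0) * (if false then 2 else 2)) + (if (2 == 2) then (let v = 7 in v) else 8)) == (((\w.((\p.6) true)) (if (2 < 3) then (\q.false) else (\r.true))) + (if false then ((5 - 2) - (4 + 9)) else 3)))
step 7: [if@0.0.0] (((0 * (if false then 2 else 2)) + (if (2 == 2) then (let v = 7 in v) else 8)) == (((\w.((\p.6) true)) (if (2 < 3) then (\q.false) else (\r.true))) + (if false then ((5 - 2) - (4 + 9)) else 3)))
step 8: [if@0.0.1] (((0 * 2) + (if (2 == 2) then (let v = 7 in v) else 8)) == (((\w.((\p.6) true)) (if (2 < 3) then (\q.false) else (\r.true))) + (if false then ((5 - 2) - (4 + 9)) else 3)))
step 9: [delta@0.0] ((0 + (if (2 == 2) then (let v = 7 in v) else 8)) == (((\w.((\p.6) true)) (if (2 < 3) then (\q.false) else (\r.true))) + (if false then ((5 - 2) - (4 + 9)) else 3)))
step 10: [delta@0.1.0] ((0 + (if true then (let v = 7 in v) else 8)) == (((\w.((\p.6) true)) (if (2 < 3) then (\q.false) else (\r.true))) + (if false then ((5 - 2) - (4 + 9)) else 3)))
step 11: [if@0.1] ((0 + (let v = 7 in v)) == (((\w.((\p.6) true)) (if (2 < 3) then (\q.false) else (\r.true))) + (if false then ((5 - 2) - (4 + 9)) else 3)))
step 12: [let@0.1] ((0 + 7) == (((\w.((\p.6) true)) (if (2 < 3) then (\q.false) else (\r.true))) + (if false then ((5 - 2) - (4 + 9)) else 3)))
step 13: [delta@0] (7 == (((\w.((\p.6) true)) (if (2 < 3) then (\q.false) else (\r.true))) + (if false then ((5 - 2) - (4 + 9)) else 3)))
step 14: [beta@1.0] (7 == (((\p.6) true) + (if false then ((5 - 2) - (4 + 9)) else 3)))
step 15: [beta@1.0] (7 == (6 + (if false then ((5 - 2) - (4 + 9)) else 3)))
step 16: [if@1.1] (7 == (6 + 3))
step 17: [delta@1] (7 == 9)
step 18: [delta@root] false

Answer: false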